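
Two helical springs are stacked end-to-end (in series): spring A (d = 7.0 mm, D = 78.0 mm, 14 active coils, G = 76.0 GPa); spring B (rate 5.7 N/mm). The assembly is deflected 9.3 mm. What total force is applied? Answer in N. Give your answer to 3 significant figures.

k_A = Gd⁴/(8D³N_a) = (76.0×10³)(7.0⁴)/(8·78.0³·14) = 3.4332 N/mm
Series: 1/k_eq = 1/3.4332 + 1/5.7 = 0.46671; k_eq = 2.1427 N/mm
F = k_eq·δ = 2.1427·9.3 = 19.927 N

19.9 N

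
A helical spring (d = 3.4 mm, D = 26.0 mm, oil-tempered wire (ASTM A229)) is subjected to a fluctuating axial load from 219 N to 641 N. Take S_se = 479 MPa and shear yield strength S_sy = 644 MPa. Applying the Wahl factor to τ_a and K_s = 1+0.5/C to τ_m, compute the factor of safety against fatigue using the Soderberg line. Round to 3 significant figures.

C = D/d = 26.0/3.4 = 7.6471; K_W = (4C−1)/(4C−4)+0.615/C = 1.1933; K_s = 1+0.5/C = 1.0654
F_a = (F_max−F_min)/2 = 211 N; F_m = (F_max+F_min)/2 = 430 N
τ_a = K_W·8F_aD/(πd³) = 1.1933 × 355.43 = 424.12 MPa
τ_m = K_s·8F_mD/(πd³) = 1.0654 × 724.34 = 771.71 MPa
Soderberg: 1/n_f = τ_a/S_se + τ_m/S_sy = 424.12/479 + 771.71/644 = 0.88544 + 1.19830 = 2.0837
n_f = 1/2.0837 = 0.4799

0.480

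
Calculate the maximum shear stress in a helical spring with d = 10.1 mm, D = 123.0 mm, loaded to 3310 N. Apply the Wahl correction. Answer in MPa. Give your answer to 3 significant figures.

Spring index C = D/d = 123.0/10.1 = 12.1782
K_W = (4C−1)/(4C−4) + 0.615/C = 47.713/44.713 + 0.0505 = 1.1176
τ₀ = 8FD/(πd³) = 8·3310·123.0/(π·10.1³) = 3.25704e+06/3236.8 = 1006.3 MPa
τ_max = K·τ₀ = 1.1176 × 1006.3 = 1124.6 MPa

1120 MPa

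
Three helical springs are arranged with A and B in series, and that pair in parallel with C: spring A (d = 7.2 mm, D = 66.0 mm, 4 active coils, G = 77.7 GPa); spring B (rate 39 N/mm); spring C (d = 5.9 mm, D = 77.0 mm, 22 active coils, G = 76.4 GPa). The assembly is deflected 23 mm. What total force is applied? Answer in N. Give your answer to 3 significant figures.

356 N

k_A = Gd⁴/(8D³N_a) = (77.7×10³)(7.2⁴)/(8·66.0³·4) = 22.697 N/mm
k_C = Gd⁴/(8D³N_a) = (76.4×10³)(5.9⁴)/(8·77.0³·22) = 1.1522 N/mm
Springs A,B series: k_AB = 1/(1/22.697+1/39) = 14.347 N/mm; parallel with C: k_eq = 14.347+1.1522 = 15.499 N/mm
F = k_eq·δ = 15.499·23 = 356.49 N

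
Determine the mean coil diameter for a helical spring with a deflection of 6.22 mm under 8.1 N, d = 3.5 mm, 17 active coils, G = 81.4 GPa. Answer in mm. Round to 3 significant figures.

Required rate k = F/δ = 8.1/6.22 = 1.3023 N/mm
D = (Gd⁴/(8N_a·k))^(1/3) = (81.4×10³·3.5⁴/(8·17·1.3023))^(1/3)
  = (68970.4)^(1/3) = 41.0098 mm

41.0 mm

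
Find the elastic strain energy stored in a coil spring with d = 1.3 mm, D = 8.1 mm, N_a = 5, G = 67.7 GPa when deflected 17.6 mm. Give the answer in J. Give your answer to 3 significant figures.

k = Gd⁴/(8D³N_a) = (67.7×10³)(1.3⁴)/(8·8.1³·5) = 9.0959 N/mm
U = ½kδ² = 0.5 × 9.0959 × 17.6² = 1408.8 N·mm = 1.4088 J

1.41 J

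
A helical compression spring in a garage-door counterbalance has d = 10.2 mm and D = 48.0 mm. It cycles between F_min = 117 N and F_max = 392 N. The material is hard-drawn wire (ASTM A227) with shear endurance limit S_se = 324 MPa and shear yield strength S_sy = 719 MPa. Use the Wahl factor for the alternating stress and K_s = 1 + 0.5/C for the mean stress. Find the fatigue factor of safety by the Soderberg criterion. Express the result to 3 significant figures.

9.07

C = D/d = 48.0/10.2 = 4.7059; K_W = (4C−1)/(4C−4)+0.615/C = 1.3331; K_s = 1+0.5/C = 1.1062
F_a = (F_max−F_min)/2 = 137.5 N; F_m = (F_max+F_min)/2 = 254.5 N
τ_a = K_W·8F_aD/(πd³) = 1.3331 × 15.837 = 21.112 MPa
τ_m = K_s·8F_mD/(πd³) = 1.1062 × 29.314 = 32.428 MPa
Soderberg: 1/n_f = τ_a/S_se + τ_m/S_sy = 21.112/324 + 32.428/719 = 0.06516 + 0.04510 = 0.11026
n_f = 1/0.11026 = 9.069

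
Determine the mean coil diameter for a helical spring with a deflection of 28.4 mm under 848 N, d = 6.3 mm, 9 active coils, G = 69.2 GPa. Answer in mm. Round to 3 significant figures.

37.0 mm

Required rate k = F/δ = 848/28.4 = 29.859 N/mm
D = (Gd⁴/(8N_a·k))^(1/3) = (69.2×10³·6.3⁴/(8·9·29.859))^(1/3)
  = (50705.9)^(1/3) = 37.0129 mm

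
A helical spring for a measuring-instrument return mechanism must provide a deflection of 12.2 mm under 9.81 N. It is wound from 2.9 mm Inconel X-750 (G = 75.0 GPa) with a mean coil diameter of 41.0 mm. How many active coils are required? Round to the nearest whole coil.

12

Required rate k = F/δ = 9.81/12.2 = 0.8041 N/mm
N_a = Gd⁴/(8D³k) = (75.0×10³ × 2.9⁴)/(8 × 41.0³ × 0.8041)
    = 5.30461e+06 / 443354 = 11.96 → 12 coils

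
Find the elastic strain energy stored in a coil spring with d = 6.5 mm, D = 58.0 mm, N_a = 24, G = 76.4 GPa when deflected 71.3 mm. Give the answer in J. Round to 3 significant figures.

9.25 J

k = Gd⁴/(8D³N_a) = (76.4×10³)(6.5⁴)/(8·58.0³·24) = 3.6405 N/mm
U = ½kδ² = 0.5 × 3.6405 × 71.3² = 9253.6 N·mm = 9.2536 J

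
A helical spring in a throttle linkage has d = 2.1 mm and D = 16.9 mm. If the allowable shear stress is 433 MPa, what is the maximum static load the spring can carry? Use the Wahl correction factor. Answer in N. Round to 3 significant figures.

78.8 N

C = D/d = 16.9/2.1 = 8.0476
K_W = (4C−1)/(4C−4) + 0.615/C = 31.190/28.190 + 0.0764 = 1.1828
τ_max = K·8FD/(πd³) → F_max = τ_allow·πd³/(8DK)
F_max = 433·π·2.1³/(8·16.9·1.1828) = 12598/159.92 = 78.776 N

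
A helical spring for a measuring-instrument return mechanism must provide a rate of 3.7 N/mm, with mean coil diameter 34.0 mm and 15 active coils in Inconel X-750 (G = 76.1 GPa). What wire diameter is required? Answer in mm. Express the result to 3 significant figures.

d = (8D³N_a·k / G)^(1/4) = (8·34.0³·15·3.7 / (76.1×10³))^0.25
  = (229.32)^0.25 = 3.8914 mm

3.89 mm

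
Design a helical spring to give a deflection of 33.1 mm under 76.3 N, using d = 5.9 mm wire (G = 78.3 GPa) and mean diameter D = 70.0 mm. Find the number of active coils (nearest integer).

15

Required rate k = F/δ = 76.3/33.1 = 2.3051 N/mm
N_a = Gd⁴/(8D³k) = (78.3×10³ × 5.9⁴)/(8 × 70.0³ × 2.3051)
    = 9.48789e+07 / 6.32529e+06 = 15 → 15 coils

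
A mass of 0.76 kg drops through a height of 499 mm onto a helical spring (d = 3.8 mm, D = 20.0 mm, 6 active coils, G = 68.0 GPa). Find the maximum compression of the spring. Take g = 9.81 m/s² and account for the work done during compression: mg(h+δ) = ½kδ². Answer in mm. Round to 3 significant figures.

k = Gd⁴/(8D³N_a) = (68.0×10³)(3.8⁴)/(8·20.0³·6) = 36.924 N/mm
W = mg = 0.76 × 9.81 = 7.4556 N
½kδ² − Wδ − Wh = 0 → δ = (W + √(W² + 2kWh))/k
δ = (7.4556 + √(55.586 + 274742))/36.924 = (7.4556 + 524.21)/36.924 = 14.399 mm

14.4 mm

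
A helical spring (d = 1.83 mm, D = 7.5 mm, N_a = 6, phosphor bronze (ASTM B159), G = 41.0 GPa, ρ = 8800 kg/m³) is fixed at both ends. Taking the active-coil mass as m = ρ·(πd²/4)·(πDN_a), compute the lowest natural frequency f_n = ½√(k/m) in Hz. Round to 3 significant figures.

k = Gd⁴/(8D³N_a) = (41.0×10³)(1.83⁴)/(8·7.5³·6) = 22.707 N/mm = 22707 N/m
Wire length L = πDN_a = π·7.5·6 = 141.37 mm
m = ρ·(πd²/4)·L = 8800 × 2.6302×10⁻⁶ m² × 0.14137 m = 0.0032722 kg
f_n = ½√(k/m) = 0.5·√(22707/0.0032722) = 0.5·√(6.9395e+06) = 1317.1 Hz

1320 Hz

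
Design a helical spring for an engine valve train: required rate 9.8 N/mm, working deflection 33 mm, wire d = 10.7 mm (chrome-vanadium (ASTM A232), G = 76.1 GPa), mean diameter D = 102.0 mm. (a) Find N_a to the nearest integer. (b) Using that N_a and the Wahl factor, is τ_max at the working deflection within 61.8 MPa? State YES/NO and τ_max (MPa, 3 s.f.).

(a) 12 coils; (b) NO, τ_max = 79.0 MPa

N_a = Gd⁴/(8D³k) = (76.1×10³)(10.7⁴)/(8·102.0³·9.8) = 11.99 → N_a = 12
Actual rate k = Gd⁴/(8D³·12) = 9.7915 N/mm
Working load F = kδ = 9.7915·33 = 323.12 N
C = 102.0/10.7 = 9.5327; K_W = (4C−1)/(4C−4)+0.615/C = 1.1524
τ_max = K_W·8FD/(πd³) = 1.1524·68.51 = 78.951 MPa
τ_max > 61.8 MPa → exceeds allowable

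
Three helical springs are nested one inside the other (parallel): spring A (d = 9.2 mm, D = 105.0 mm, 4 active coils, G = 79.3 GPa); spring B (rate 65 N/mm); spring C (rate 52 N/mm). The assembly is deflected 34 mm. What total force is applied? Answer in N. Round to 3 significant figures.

k_A = Gd⁴/(8D³N_a) = (79.3×10³)(9.2⁴)/(8·105.0³·4) = 15.336 N/mm
Parallel: k_eq = 15.336 + 65 + 52 = 132.34 N/mm
F = k_eq·δ = 132.34·34 = 4499.4 N

4500 N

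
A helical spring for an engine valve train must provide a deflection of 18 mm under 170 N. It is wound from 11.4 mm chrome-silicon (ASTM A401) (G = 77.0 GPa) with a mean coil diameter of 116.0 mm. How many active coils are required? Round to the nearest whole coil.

11

Required rate k = F/δ = 170/18 = 9.4444 N/mm
N_a = Gd⁴/(8D³k) = (77.0×10³ × 11.4⁴)/(8 × 116.0³ × 9.4444)
    = 1.3005e+09 / 1.17934e+08 = 11.03 → 11 coils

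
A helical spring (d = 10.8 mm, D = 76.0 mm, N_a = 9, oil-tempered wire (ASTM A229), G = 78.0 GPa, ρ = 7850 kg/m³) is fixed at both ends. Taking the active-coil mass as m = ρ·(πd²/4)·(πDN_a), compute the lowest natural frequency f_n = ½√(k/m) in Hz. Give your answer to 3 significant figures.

k = Gd⁴/(8D³N_a) = (78.0×10³)(10.8⁴)/(8·76.0³·9) = 33.575 N/mm = 33575 N/m
Wire length L = πDN_a = π·76.0·9 = 2148.8 mm
m = ρ·(πd²/4)·L = 7850 × 91.609×10⁻⁶ m² × 2.1488 m = 1.5453 kg
f_n = ½√(k/m) = 0.5·√(33575/1.5453) = 0.5·√(21727) = 73.701 Hz

73.7 Hz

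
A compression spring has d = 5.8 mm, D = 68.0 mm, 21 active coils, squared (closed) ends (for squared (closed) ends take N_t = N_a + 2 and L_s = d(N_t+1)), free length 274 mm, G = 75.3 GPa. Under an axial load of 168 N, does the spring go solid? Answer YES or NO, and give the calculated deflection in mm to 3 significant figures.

NO, δ = 104 mm

k = Gd⁴/(8D³N_a) = (75.3×10³)(5.8⁴)/(8·68.0³·21) = 1.6131 N/mm
N_t = 23; L_s = 5.8·24 = 139.2 mm; δ_solid = L₀ − L_s = 274 − 139.2 = 134.8 mm
δ = F/k = 168/1.6131 = 104.14 mm
δ < δ_solid → spring does not go solid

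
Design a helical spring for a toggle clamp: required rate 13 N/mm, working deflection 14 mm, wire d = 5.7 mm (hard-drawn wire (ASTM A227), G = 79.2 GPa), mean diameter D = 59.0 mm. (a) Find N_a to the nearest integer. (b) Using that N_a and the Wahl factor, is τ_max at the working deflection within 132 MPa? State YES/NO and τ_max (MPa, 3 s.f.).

(a) 4 coils; (b) NO, τ_max = 165 MPa

N_a = Gd⁴/(8D³k) = (79.2×10³)(5.7⁴)/(8·59.0³·13) = 3.914 → N_a = 4
Actual rate k = Gd⁴/(8D³·4) = 12.721 N/mm
Working load F = kδ = 12.721·14 = 178.09 N
C = 59.0/5.7 = 10.3509; K_W = (4C−1)/(4C−4)+0.615/C = 1.1396
τ_max = K_W·8FD/(πd³) = 1.1396·144.48 = 164.65 MPa
τ_max > 132 MPa → exceeds allowable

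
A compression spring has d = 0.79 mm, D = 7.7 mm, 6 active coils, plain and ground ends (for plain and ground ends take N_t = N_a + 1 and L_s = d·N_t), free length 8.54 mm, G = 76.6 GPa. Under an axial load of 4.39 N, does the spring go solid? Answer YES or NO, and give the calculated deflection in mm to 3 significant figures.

k = Gd⁴/(8D³N_a) = (76.6×10³)(0.79⁴)/(8·7.7³·6) = 1.3615 N/mm
N_t = 7; L_s = 0.79·7 = 5.53 mm; δ_solid = L₀ − L_s = 8.54 − 5.53 = 3.01 mm
δ = F/k = 4.39/1.3615 = 3.2243 mm
δ ≥ δ_solid → spring goes solid

YES, δ = 3.22 mm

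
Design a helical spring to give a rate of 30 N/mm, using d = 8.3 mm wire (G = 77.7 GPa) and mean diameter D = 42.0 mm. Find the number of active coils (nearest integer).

21

N_a = Gd⁴/(8D³k) = (77.7×10³ × 8.3⁴)/(8 × 42.0³ × 30)
    = 3.68751e+08 / 1.77811e+07 = 20.74 → 21 coils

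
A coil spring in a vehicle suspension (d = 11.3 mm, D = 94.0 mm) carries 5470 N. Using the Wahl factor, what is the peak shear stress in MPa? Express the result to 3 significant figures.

Spring index C = D/d = 94.0/11.3 = 8.3186
K_W = (4C−1)/(4C−4) + 0.615/C = 32.274/29.274 + 0.0739 = 1.1764
τ₀ = 8FD/(πd³) = 8·5470·94.0/(π·11.3³) = 4.11344e+06/4533 = 907.44 MPa
τ_max = K·τ₀ = 1.1764 × 907.44 = 1067.5 MPa

1070 MPa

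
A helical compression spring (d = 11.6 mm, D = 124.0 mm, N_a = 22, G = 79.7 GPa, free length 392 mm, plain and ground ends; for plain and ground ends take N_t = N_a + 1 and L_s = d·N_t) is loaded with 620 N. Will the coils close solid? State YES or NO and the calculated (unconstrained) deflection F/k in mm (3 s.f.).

k = Gd⁴/(8D³N_a) = (79.7×10³)(11.6⁴)/(8·124.0³·22) = 4.3004 N/mm
N_t = 23; L_s = 11.6·23 = 266.8 mm; δ_solid = L₀ − L_s = 392 − 266.8 = 125.2 mm
δ = F/k = 620/4.3004 = 144.17 mm
δ ≥ δ_solid → spring goes solid

YES, δ = 144 mm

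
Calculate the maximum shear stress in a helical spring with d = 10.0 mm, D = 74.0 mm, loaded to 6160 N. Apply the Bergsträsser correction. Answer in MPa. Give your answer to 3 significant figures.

1380 MPa

Spring index C = D/d = 74.0/10.0 = 7.4000
K_B = (4C+2)/(4C−3) = 31.600/26.600 = 1.1880
τ₀ = 8FD/(πd³) = 8·6160·74.0/(π·10.0³) = 3.64672e+06/3141.6 = 1160.8 MPa
τ_max = K·τ₀ = 1.1880 × 1160.8 = 1379 MPa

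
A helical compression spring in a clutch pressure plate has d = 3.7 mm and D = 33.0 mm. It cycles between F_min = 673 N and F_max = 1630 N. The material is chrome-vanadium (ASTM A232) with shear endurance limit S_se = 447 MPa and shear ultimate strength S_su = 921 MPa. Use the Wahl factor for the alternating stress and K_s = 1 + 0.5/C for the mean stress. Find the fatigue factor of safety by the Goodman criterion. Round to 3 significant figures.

C = D/d = 33.0/3.7 = 8.9189; K_W = (4C−1)/(4C−4)+0.615/C = 1.1637; K_s = 1+0.5/C = 1.0561
F_a = (F_max−F_min)/2 = 478.5 N; F_m = (F_max+F_min)/2 = 1151.5 N
τ_a = K_W·8F_aD/(πd³) = 1.1637 × 793.84 = 923.76 MPa
τ_m = K_s·8F_mD/(πd³) = 1.0561 × 1910.3 = 2017.4 MPa
Goodman: 1/n_f = τ_a/S_se + τ_m/S_su = 923.76/447 + 2017.4/921 = 2.06657 + 2.19049 = 4.2571
n_f = 1/4.2571 = 0.2349

0.235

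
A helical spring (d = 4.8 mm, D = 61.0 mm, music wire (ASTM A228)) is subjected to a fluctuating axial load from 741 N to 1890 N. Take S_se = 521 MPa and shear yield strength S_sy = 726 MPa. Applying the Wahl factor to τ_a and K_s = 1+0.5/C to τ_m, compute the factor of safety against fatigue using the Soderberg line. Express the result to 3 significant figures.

C = D/d = 61.0/4.8 = 12.7083; K_W = (4C−1)/(4C−4)+0.615/C = 1.1125; K_s = 1+0.5/C = 1.0393
F_a = (F_max−F_min)/2 = 574.5 N; F_m = (F_max+F_min)/2 = 1315.5 N
τ_a = K_W·8F_aD/(πd³) = 1.1125 × 806.93 = 897.67 MPa
τ_m = K_s·8F_mD/(πd³) = 1.0393 × 1847.7 = 1920.4 MPa
Soderberg: 1/n_f = τ_a/S_se + τ_m/S_sy = 897.67/521 + 1920.4/726 = 1.72298 + 2.64521 = 4.3682
n_f = 1/4.3682 = 0.2289

0.229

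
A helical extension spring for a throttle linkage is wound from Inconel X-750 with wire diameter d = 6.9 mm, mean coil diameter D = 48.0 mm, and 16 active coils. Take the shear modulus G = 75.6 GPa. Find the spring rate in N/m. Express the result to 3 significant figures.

12100 N/m

k = Gd⁴/(8D³N_a) = (75.6×10³ × 6.9⁴) / (8 × 48.0³ × 16)
  = 1.71363e+08 / 1.41558e+07 = 12.106 N/mm = 12106 N/m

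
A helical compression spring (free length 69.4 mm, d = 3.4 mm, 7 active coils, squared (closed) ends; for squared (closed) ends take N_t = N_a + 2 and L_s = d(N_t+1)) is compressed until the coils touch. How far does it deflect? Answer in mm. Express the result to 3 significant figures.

N_t = 9; L_s = 3.4·10 = 34 mm
δ_solid = L₀ − L_s = 69.4 − 34 = 35.4 mm

35.4 mm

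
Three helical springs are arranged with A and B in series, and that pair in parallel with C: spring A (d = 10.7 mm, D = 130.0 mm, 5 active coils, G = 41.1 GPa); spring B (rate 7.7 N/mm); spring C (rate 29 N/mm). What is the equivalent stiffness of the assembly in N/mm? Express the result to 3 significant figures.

k_A = Gd⁴/(8D³N_a) = (41.1×10³)(10.7⁴)/(8·130.0³·5) = 6.1304 N/mm
Springs A,B series: k_AB = 1/(1/6.1304+1/7.7) = 3.4131 N/mm; parallel with C: k_eq = 3.4131+29 = 32.413 N/mm

32.4 N/mm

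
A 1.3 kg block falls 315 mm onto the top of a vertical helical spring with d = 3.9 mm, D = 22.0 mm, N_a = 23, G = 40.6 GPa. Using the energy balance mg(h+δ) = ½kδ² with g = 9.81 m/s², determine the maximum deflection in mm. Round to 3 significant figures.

43.7 mm

k = Gd⁴/(8D³N_a) = (40.6×10³)(3.9⁴)/(8·22.0³·23) = 4.794 N/mm
W = mg = 1.3 × 9.81 = 12.753 N
½kδ² − Wδ − Wh = 0 → δ = (W + √(W² + 2kWh))/k
δ = (12.753 + √(162.64 + 38516.9))/4.794 = (12.753 + 196.67)/4.794 = 43.685 mm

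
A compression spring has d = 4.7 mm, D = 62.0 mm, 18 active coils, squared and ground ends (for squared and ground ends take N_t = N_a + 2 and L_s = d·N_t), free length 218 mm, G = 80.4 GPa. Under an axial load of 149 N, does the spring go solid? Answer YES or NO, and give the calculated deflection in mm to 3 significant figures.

k = Gd⁴/(8D³N_a) = (80.4×10³)(4.7⁴)/(8·62.0³·18) = 1.1432 N/mm
N_t = 20; L_s = 4.7·20 = 94 mm; δ_solid = L₀ − L_s = 218 − 94 = 124 mm
δ = F/k = 149/1.1432 = 130.34 mm
δ ≥ δ_solid → spring goes solid

YES, δ = 130 mm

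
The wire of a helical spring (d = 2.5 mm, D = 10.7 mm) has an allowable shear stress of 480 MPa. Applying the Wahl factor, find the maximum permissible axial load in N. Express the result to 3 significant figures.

201 N

C = D/d = 10.7/2.5 = 4.2800
K_W = (4C−1)/(4C−4) + 0.615/C = 16.120/13.120 + 0.1437 = 1.3724
τ_max = K·8FD/(πd³) → F_max = τ_allow·πd³/(8DK)
F_max = 480·π·2.5³/(8·10.7·1.3724) = 23562/117.47 = 200.57 N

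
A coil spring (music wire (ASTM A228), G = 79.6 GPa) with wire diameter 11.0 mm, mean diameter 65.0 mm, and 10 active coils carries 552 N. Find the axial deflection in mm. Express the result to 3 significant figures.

10.4 mm

k = Gd⁴/(8D³N_a) = (79.6×10³)(11.0⁴)/(8·65.0³·10) = 53.046 N/mm
δ = F/k = 552 / 53.046 = 10.406 mm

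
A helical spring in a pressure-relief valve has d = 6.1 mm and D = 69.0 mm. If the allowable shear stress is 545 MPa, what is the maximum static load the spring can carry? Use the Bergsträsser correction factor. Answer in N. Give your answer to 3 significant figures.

C = D/d = 69.0/6.1 = 11.3115
K_B = (4C+2)/(4C−3) = 47.246/42.246 = 1.1184
τ_max = K·8FD/(πd³) → F_max = τ_allow·πd³/(8DK)
F_max = 545·π·6.1³/(8·69.0·1.1184) = 3.8863e+05/617.33 = 629.53 N

630 N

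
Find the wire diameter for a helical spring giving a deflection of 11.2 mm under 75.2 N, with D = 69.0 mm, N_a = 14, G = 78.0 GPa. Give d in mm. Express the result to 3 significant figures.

Required rate k = F/δ = 75.2/11.2 = 6.7143 N/mm
d = (8D³N_a·k / G)^(1/4) = (8·69.0³·14·6.7143 / (78.0×10³))^0.25
  = (3167.2)^0.25 = 7.5018 mm

7.50 mm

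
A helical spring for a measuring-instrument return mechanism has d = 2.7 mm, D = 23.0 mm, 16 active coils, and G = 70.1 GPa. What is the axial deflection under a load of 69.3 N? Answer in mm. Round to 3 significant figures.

k = Gd⁴/(8D³N_a) = (70.1×10³)(2.7⁴)/(8·23.0³·16) = 2.3921 N/mm
δ = F/k = 69.3 / 2.3921 = 28.97 mm

29.0 mm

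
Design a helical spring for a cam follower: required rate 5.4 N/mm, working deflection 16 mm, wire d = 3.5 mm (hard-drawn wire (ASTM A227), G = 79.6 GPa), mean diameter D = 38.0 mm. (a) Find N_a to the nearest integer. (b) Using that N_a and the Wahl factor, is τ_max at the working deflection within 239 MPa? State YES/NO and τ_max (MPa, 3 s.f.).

(a) 5 coils; (b) YES, τ_max = 223 MPa

N_a = Gd⁴/(8D³k) = (79.6×10³)(3.5⁴)/(8·38.0³·5.4) = 5.039 → N_a = 5
Actual rate k = Gd⁴/(8D³·5) = 5.4422 N/mm
Working load F = kδ = 5.4422·16 = 87.075 N
C = 38.0/3.5 = 10.8571; K_W = (4C−1)/(4C−4)+0.615/C = 1.1327
τ_max = K_W·8FD/(πd³) = 1.1327·196.52 = 222.61 MPa
τ_max ≤ 239 MPa → acceptable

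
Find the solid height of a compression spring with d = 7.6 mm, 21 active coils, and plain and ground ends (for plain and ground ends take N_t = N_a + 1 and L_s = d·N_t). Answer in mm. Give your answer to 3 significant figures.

plain and ground ends: N_t = N_a + 1 = 21 + 1 = 22
L_s = d·N_t = 7.6 × 22 = 167.2 mm

167 mm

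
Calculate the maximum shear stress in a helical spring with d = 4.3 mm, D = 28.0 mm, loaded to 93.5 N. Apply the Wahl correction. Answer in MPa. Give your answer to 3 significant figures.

103 MPa

Spring index C = D/d = 28.0/4.3 = 6.5116
K_W = (4C−1)/(4C−4) + 0.615/C = 25.047/22.047 + 0.0944 = 1.2305
τ₀ = 8FD/(πd³) = 8·93.5·28.0/(π·4.3³) = 20944/249.78 = 83.85 MPa
τ_max = K·τ₀ = 1.2305 × 83.85 = 103.18 MPa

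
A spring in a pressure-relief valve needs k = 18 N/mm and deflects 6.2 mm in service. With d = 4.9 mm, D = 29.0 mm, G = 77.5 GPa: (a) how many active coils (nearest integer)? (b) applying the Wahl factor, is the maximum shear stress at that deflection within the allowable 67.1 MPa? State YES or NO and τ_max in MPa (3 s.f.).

(a) 13 coils; (b) NO, τ_max = 86.1 MPa

N_a = Gd⁴/(8D³k) = (77.5×10³)(4.9⁴)/(8·29.0³·18) = 12.72 → N_a = 13
Actual rate k = Gd⁴/(8D³·13) = 17.614 N/mm
Working load F = kδ = 17.614·6.2 = 109.21 N
C = 29.0/4.9 = 5.9184; K_W = (4C−1)/(4C−4)+0.615/C = 1.2564
τ_max = K_W·8FD/(πd³) = 1.2564·68.549 = 86.125 MPa
τ_max > 67.1 MPa → exceeds allowable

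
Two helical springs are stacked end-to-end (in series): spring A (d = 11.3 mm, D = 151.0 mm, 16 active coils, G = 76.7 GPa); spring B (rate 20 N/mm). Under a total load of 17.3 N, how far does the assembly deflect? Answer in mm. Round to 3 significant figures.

6.96 mm

k_A = Gd⁴/(8D³N_a) = (76.7×10³)(11.3⁴)/(8·151.0³·16) = 2.8377 N/mm
Series: 1/k_eq = 1/2.8377 + 1/20 = 0.4024; k_eq = 2.4851 N/mm
δ = F/k_eq = 17.3/2.4851 = 6.9615 mm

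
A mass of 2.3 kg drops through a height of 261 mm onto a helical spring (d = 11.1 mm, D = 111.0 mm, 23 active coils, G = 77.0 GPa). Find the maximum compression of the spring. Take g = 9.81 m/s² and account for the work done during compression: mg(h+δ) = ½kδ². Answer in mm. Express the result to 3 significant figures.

k = Gd⁴/(8D³N_a) = (77.0×10³)(11.1⁴)/(8·111.0³·23) = 4.6451 N/mm
W = mg = 2.3 × 9.81 = 22.563 N
½kδ² − Wδ − Wh = 0 → δ = (W + √(W² + 2kWh))/k
δ = (22.563 + √(509.09 + 54709.6))/4.6451 = (22.563 + 234.99)/4.6451 = 55.445 mm

55.4 mm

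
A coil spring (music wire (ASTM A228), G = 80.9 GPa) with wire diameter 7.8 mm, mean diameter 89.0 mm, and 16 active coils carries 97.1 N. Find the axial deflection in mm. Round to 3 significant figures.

29.3 mm

k = Gd⁴/(8D³N_a) = (80.9×10³)(7.8⁴)/(8·89.0³·16) = 3.3185 N/mm
δ = F/k = 97.1 / 3.3185 = 29.26 mm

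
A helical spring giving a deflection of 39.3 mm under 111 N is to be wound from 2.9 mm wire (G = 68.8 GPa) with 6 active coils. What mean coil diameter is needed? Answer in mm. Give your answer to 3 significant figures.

Required rate k = F/δ = 111/39.3 = 2.8244 N/mm
D = (Gd⁴/(8N_a·k))^(1/3) = (68.8×10³·2.9⁴/(8·6·2.8244))^(1/3)
  = (35892.9)^(1/3) = 32.9865 mm

33.0 mm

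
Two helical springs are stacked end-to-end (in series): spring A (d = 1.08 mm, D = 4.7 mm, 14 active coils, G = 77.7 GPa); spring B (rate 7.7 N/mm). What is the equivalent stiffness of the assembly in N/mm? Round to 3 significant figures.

k_A = Gd⁴/(8D³N_a) = (77.7×10³)(1.08⁴)/(8·4.7³·14) = 9.0908 N/mm
Series: 1/k_eq = 1/9.0908 + 1/7.7 = 0.23987; k_eq = 4.1689 N/mm

4.17 N/mm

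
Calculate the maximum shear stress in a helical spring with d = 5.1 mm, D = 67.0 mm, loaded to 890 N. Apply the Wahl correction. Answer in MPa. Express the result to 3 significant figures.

Spring index C = D/d = 67.0/5.1 = 13.1373
K_W = (4C−1)/(4C−4) + 0.615/C = 51.549/48.549 + 0.0468 = 1.1086
τ₀ = 8FD/(πd³) = 8·890·67.0/(π·5.1³) = 477040/416.74 = 1144.7 MPa
τ_max = K·τ₀ = 1.1086 × 1144.7 = 1269 MPa

1270 MPa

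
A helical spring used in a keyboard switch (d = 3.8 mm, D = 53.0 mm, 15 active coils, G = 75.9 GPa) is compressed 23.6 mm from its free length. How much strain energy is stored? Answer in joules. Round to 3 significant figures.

0.247 J

k = Gd⁴/(8D³N_a) = (75.9×10³)(3.8⁴)/(8·53.0³·15) = 0.88586 N/mm
U = ½kδ² = 0.5 × 0.88586 × 23.6² = 246.7 N·mm = 0.2467 J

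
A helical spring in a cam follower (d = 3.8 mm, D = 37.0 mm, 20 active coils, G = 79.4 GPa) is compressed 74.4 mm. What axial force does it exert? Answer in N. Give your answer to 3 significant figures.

152 N

k = Gd⁴/(8D³N_a) = (79.4×10³)(3.8⁴)/(8·37.0³·20) = 2.0428 N/mm
F = k·δ = 2.0428 × 74.4 = 151.99 N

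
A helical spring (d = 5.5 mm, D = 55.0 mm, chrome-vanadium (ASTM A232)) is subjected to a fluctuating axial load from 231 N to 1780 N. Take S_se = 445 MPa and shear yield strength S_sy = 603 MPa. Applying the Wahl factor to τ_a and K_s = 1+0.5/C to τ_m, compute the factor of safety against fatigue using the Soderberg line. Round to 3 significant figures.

0.317

C = D/d = 55.0/5.5 = 10.0000; K_W = (4C−1)/(4C−4)+0.615/C = 1.1448; K_s = 1+0.5/C = 1.0500
F_a = (F_max−F_min)/2 = 774.5 N; F_m = (F_max+F_min)/2 = 1005.5 N
τ_a = K_W·8F_aD/(πd³) = 1.1448 × 651.98 = 746.41 MPa
τ_m = K_s·8F_mD/(πd³) = 1.0500 × 846.44 = 888.76 MPa
Soderberg: 1/n_f = τ_a/S_se + τ_m/S_sy = 746.41/445 + 888.76/603 = 1.67733 + 1.47390 = 3.1512
n_f = 1/3.1512 = 0.3173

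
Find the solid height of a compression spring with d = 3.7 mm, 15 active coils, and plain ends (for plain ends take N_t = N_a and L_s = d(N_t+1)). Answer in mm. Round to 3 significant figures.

plain ends: N_t = N_a = 15
L_s = d·(N_t+1) = 3.7 × 16 = 59.2 mm

59.2 mm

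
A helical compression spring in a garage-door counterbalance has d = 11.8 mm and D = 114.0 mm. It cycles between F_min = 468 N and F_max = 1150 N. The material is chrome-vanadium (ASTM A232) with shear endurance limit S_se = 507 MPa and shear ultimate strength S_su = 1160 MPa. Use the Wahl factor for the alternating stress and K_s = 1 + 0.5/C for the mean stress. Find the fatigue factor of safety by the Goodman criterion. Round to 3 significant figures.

C = D/d = 114.0/11.8 = 9.6610; K_W = (4C−1)/(4C−4)+0.615/C = 1.1503; K_s = 1+0.5/C = 1.0518
F_a = (F_max−F_min)/2 = 341 N; F_m = (F_max+F_min)/2 = 809 N
τ_a = K_W·8F_aD/(πd³) = 1.1503 × 60.249 = 69.302 MPa
τ_m = K_s·8F_mD/(πd³) = 1.0518 × 142.94 = 150.34 MPa
Goodman: 1/n_f = τ_a/S_se + τ_m/S_su = 69.302/507 + 150.34/1160 = 0.13669 + 0.12960 = 0.26629
n_f = 1/0.26629 = 3.755

3.76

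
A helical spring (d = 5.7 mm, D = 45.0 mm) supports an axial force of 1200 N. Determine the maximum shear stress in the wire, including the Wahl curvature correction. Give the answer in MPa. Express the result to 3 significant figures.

Spring index C = D/d = 45.0/5.7 = 7.8947
K_W = (4C−1)/(4C−4) + 0.615/C = 30.579/27.579 + 0.0779 = 1.1867
τ₀ = 8FD/(πd³) = 8·1200·45.0/(π·5.7³) = 432000/581.8 = 742.52 MPa
τ_max = K·τ₀ = 1.1867 × 742.52 = 881.13 MPa

881 MPa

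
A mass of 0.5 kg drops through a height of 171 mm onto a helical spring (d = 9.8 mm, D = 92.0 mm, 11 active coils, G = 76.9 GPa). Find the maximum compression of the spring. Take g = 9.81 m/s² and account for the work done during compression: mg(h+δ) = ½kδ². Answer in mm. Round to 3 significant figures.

13.2 mm

k = Gd⁴/(8D³N_a) = (76.9×10³)(9.8⁴)/(8·92.0³·11) = 10.351 N/mm
W = mg = 0.5 × 9.81 = 4.905 N
½kδ² − Wδ − Wh = 0 → δ = (W + √(W² + 2kWh))/k
δ = (4.905 + √(24.059 + 17364))/10.351 = (4.905 + 131.86)/10.351 = 13.213 mm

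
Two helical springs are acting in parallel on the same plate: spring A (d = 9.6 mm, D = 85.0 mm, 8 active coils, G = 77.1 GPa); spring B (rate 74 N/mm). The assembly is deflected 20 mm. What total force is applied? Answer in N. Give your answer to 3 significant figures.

k_A = Gd⁴/(8D³N_a) = (77.1×10³)(9.6⁴)/(8·85.0³·8) = 16.661 N/mm
Parallel: k_eq = 16.661 + 74 = 90.661 N/mm
F = k_eq·δ = 90.661·20 = 1813.2 N

1810 N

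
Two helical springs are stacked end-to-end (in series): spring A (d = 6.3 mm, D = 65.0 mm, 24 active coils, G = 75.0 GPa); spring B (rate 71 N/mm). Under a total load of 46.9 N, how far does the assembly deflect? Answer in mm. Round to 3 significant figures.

k_A = Gd⁴/(8D³N_a) = (75.0×10³)(6.3⁴)/(8·65.0³·24) = 2.2407 N/mm
Series: 1/k_eq = 1/2.2407 + 1/71 = 0.46038; k_eq = 2.1721 N/mm
δ = F/k_eq = 46.9/2.1721 = 21.592 mm

21.6 mm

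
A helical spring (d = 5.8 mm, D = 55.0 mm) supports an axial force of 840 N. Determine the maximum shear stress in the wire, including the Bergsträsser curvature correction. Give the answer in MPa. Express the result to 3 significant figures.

Spring index C = D/d = 55.0/5.8 = 9.4828
K_B = (4C+2)/(4C−3) = 39.931/34.931 = 1.1431
τ₀ = 8FD/(πd³) = 8·840·55.0/(π·5.8³) = 369600/612.96 = 602.97 MPa
τ_max = K·τ₀ = 1.1431 × 602.97 = 689.28 MPa

689 MPa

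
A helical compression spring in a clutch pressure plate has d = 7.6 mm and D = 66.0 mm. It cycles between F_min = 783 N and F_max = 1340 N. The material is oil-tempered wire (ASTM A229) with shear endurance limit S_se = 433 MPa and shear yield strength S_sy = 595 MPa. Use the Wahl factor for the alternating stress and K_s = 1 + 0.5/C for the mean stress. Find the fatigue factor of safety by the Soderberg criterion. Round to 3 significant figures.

0.990

C = D/d = 66.0/7.6 = 8.6842; K_W = (4C−1)/(4C−4)+0.615/C = 1.1684; K_s = 1+0.5/C = 1.0576
F_a = (F_max−F_min)/2 = 278.5 N; F_m = (F_max+F_min)/2 = 1061.5 N
τ_a = K_W·8F_aD/(πd³) = 1.1684 × 106.63 = 124.59 MPa
τ_m = K_s·8F_mD/(πd³) = 1.0576 × 406.41 = 429.81 MPa
Soderberg: 1/n_f = τ_a/S_se + τ_m/S_sy = 124.59/433 + 429.81/595 = 0.28773 + 0.72237 = 1.0101
n_f = 1/1.0101 = 0.99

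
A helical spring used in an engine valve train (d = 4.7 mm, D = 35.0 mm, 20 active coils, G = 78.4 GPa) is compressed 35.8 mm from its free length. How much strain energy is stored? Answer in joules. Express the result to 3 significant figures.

3.57 J

k = Gd⁴/(8D³N_a) = (78.4×10³)(4.7⁴)/(8·35.0³·20) = 5.5768 N/mm
U = ½kδ² = 0.5 × 5.5768 × 35.8² = 3573.7 N·mm = 3.5737 J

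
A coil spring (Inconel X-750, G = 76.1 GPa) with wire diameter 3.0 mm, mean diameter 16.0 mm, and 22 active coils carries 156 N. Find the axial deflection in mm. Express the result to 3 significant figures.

18.2 mm

k = Gd⁴/(8D³N_a) = (76.1×10³)(3.0⁴)/(8·16.0³·22) = 8.5506 N/mm
δ = F/k = 156 / 8.5506 = 18.244 mm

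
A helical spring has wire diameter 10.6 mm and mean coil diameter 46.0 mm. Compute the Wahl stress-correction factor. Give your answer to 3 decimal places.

1.366

C = D/d = 46.0/10.6 = 4.3396
K_W = (4C−1)/(4C−4) + 0.615/C = 16.358/13.358 + 0.1417 = 1.3663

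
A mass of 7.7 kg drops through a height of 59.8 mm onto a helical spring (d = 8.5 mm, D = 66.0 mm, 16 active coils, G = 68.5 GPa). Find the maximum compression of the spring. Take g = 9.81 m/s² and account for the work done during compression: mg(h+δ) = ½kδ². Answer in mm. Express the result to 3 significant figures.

k = Gd⁴/(8D³N_a) = (68.5×10³)(8.5⁴)/(8·66.0³·16) = 9.7168 N/mm
W = mg = 7.7 × 9.81 = 75.537 N
½kδ² − Wδ − Wh = 0 → δ = (W + √(W² + 2kWh))/k
δ = (75.537 + √(5705.8 + 87784))/9.7168 = (75.537 + 305.76)/9.7168 = 39.241 mm

39.2 mm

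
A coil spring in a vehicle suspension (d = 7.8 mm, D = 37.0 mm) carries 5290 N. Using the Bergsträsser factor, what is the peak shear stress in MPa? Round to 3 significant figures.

1380 MPa

Spring index C = D/d = 37.0/7.8 = 4.7436
K_B = (4C+2)/(4C−3) = 20.974/15.974 = 1.3130
τ₀ = 8FD/(πd³) = 8·5290·37.0/(π·7.8³) = 1.56584e+06/1490.8 = 1050.3 MPa
τ_max = K·τ₀ = 1.3130 × 1050.3 = 1379 MPa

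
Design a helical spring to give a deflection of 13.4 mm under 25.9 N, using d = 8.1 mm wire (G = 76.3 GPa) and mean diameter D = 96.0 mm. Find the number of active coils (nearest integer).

24

Required rate k = F/δ = 25.9/13.4 = 1.9328 N/mm
N_a = Gd⁴/(8D³k) = (76.3×10³ × 8.1⁴)/(8 × 96.0³ × 1.9328)
    = 3.28446e+08 / 1.36804e+07 = 24.01 → 24 coils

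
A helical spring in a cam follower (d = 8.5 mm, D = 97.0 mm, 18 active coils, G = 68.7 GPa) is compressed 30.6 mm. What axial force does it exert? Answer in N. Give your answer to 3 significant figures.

83.5 N

k = Gd⁴/(8D³N_a) = (68.7×10³)(8.5⁴)/(8·97.0³·18) = 2.7287 N/mm
F = k·δ = 2.7287 × 30.6 = 83.498 N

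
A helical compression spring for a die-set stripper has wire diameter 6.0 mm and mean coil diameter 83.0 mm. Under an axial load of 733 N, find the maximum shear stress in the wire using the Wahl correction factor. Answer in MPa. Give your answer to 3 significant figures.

791 MPa

Spring index C = D/d = 83.0/6.0 = 13.8333
K_W = (4C−1)/(4C−4) + 0.615/C = 54.333/51.333 + 0.0445 = 1.1029
τ₀ = 8FD/(πd³) = 8·733·83.0/(π·6.0³) = 486712/678.58 = 717.25 MPa
τ_max = K·τ₀ = 1.1029 × 717.25 = 791.05 MPa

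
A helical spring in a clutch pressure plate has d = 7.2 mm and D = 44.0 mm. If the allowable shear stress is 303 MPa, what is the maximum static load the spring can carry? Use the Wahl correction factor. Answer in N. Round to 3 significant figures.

809 N

C = D/d = 44.0/7.2 = 6.1111
K_W = (4C−1)/(4C−4) + 0.615/C = 23.444/20.444 + 0.1006 = 1.2474
τ_max = K·8FD/(πd³) → F_max = τ_allow·πd³/(8DK)
F_max = 303·π·7.2³/(8·44.0·1.2474) = 3.553e+05/439.08 = 809.19 N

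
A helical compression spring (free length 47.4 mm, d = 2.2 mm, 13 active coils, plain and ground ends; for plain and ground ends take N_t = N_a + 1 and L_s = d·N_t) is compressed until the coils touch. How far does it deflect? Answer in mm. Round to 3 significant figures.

N_t = 14; L_s = 2.2·14 = 30.8 mm
δ_solid = L₀ − L_s = 47.4 − 30.8 = 16.6 mm

16.6 mm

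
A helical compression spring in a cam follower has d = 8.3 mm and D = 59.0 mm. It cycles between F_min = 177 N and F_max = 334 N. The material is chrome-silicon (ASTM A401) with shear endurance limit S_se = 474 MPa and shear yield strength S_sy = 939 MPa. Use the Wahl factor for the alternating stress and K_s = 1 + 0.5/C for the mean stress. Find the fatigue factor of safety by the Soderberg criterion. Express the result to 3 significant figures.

7.74

C = D/d = 59.0/8.3 = 7.1084; K_W = (4C−1)/(4C−4)+0.615/C = 1.2093; K_s = 1+0.5/C = 1.0703
F_a = (F_max−F_min)/2 = 78.5 N; F_m = (F_max+F_min)/2 = 255.5 N
τ_a = K_W·8F_aD/(πd³) = 1.2093 × 20.627 = 24.944 MPa
τ_m = K_s·8F_mD/(πd³) = 1.0703 × 67.135 = 71.857 MPa
Soderberg: 1/n_f = τ_a/S_se + τ_m/S_sy = 24.944/474 + 71.857/939 = 0.05262 + 0.07653 = 0.12915
n_f = 1/0.12915 = 7.743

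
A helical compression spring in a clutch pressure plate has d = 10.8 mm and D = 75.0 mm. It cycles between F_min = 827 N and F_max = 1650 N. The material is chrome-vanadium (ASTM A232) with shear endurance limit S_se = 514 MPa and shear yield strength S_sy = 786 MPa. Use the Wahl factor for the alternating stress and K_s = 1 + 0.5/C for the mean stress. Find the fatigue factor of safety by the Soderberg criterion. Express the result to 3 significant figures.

2.48

C = D/d = 75.0/10.8 = 6.9444; K_W = (4C−1)/(4C−4)+0.615/C = 1.2147; K_s = 1+0.5/C = 1.0720
F_a = (F_max−F_min)/2 = 411.5 N; F_m = (F_max+F_min)/2 = 1238.5 N
τ_a = K_W·8F_aD/(πd³) = 1.2147 × 62.388 = 75.784 MPa
τ_m = K_s·8F_mD/(πd³) = 1.0720 × 187.77 = 201.29 MPa
Soderberg: 1/n_f = τ_a/S_se + τ_m/S_sy = 75.784/514 + 201.29/786 = 0.14744 + 0.25609 = 0.40353
n_f = 1/0.40353 = 2.478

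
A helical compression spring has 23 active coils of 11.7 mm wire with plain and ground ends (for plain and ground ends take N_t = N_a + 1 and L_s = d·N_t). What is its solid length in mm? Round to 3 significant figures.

plain and ground ends: N_t = N_a + 1 = 23 + 1 = 24
L_s = d·N_t = 11.7 × 24 = 280.8 mm

281 mm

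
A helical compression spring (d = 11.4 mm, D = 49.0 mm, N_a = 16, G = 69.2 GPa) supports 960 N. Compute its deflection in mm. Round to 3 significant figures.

k = Gd⁴/(8D³N_a) = (69.2×10³)(11.4⁴)/(8·49.0³·16) = 77.612 N/mm
δ = F/k = 960 / 77.612 = 12.369 mm

12.4 mm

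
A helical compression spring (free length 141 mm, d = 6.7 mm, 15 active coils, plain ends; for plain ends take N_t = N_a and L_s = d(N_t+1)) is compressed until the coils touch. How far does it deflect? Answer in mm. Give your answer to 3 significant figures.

33.8 mm

N_t = 15; L_s = 6.7·16 = 107.2 mm
δ_solid = L₀ − L_s = 141 − 107.2 = 33.8 mm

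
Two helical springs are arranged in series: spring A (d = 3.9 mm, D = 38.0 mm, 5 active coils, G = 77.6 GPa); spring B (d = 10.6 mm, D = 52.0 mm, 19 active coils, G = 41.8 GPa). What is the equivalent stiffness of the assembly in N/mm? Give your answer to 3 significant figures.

6.14 N/mm

k_A = Gd⁴/(8D³N_a) = (77.6×10³)(3.9⁴)/(8·38.0³·5) = 8.1792 N/mm
k_B = Gd⁴/(8D³N_a) = (41.8×10³)(10.6⁴)/(8·52.0³·19) = 24.691 N/mm
Series: 1/k_eq = 1/8.1792 + 1/24.691 = 0.16276; k_eq = 6.144 N/mm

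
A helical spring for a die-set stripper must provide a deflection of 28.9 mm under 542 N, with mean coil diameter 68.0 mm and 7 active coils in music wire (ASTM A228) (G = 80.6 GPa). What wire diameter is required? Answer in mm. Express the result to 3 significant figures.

Required rate k = F/δ = 542/28.9 = 18.754 N/mm
d = (8D³N_a·k / G)^(1/4) = (8·68.0³·7·18.754 / (80.6×10³))^0.25
  = (4097.1)^0.25 = 8.0006 mm

8.00 mm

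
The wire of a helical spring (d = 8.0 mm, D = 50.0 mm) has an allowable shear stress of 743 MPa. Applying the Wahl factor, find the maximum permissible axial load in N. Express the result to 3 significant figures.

C = D/d = 50.0/8.0 = 6.2500
K_W = (4C−1)/(4C−4) + 0.615/C = 24.000/21.000 + 0.0984 = 1.2413
τ_max = K·8FD/(πd³) → F_max = τ_allow·πd³/(8DK)
F_max = 743·π·8.0³/(8·50.0·1.2413) = 1.1951e+06/496.5 = 2407.1 N

2410 N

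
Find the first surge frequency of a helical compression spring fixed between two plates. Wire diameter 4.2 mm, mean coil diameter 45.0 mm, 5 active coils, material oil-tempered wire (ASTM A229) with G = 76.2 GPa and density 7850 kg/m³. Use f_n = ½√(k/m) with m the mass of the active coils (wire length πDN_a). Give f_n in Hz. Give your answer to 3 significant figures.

k = Gd⁴/(8D³N_a) = (76.2×10³)(4.2⁴)/(8·45.0³·5) = 6.5051 N/mm = 6505.1 N/m
Wire length L = πDN_a = π·45.0·5 = 706.86 mm
m = ρ·(πd²/4)·L = 7850 × 13.854×10⁻⁶ m² × 0.70686 m = 0.076876 kg
f_n = ½√(k/m) = 0.5·√(6505.1/0.076876) = 0.5·√(84618) = 145.45 Hz

145 Hz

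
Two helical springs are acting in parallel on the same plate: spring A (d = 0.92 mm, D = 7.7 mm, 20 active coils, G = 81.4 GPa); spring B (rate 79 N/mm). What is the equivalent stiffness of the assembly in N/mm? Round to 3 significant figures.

k_A = Gd⁴/(8D³N_a) = (81.4×10³)(0.92⁴)/(8·7.7³·20) = 0.79833 N/mm
Parallel: k_eq = 0.79833 + 79 = 79.798 N/mm

79.8 N/mm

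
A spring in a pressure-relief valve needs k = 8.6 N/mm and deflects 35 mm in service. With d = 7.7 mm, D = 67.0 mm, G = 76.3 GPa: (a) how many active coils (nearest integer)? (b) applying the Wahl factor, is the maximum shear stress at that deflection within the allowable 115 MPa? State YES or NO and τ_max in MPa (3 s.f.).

(a) 13 coils; (b) NO, τ_max = 131 MPa

N_a = Gd⁴/(8D³k) = (76.3×10³)(7.7⁴)/(8·67.0³·8.6) = 12.96 → N_a = 13
Actual rate k = Gd⁴/(8D³·13) = 8.5749 N/mm
Working load F = kδ = 8.5749·35 = 300.12 N
C = 67.0/7.7 = 8.7013; K_W = (4C−1)/(4C−4)+0.615/C = 1.1681
τ_max = K_W·8FD/(πd³) = 1.1681·112.16 = 131.01 MPa
τ_max > 115 MPa → exceeds allowable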